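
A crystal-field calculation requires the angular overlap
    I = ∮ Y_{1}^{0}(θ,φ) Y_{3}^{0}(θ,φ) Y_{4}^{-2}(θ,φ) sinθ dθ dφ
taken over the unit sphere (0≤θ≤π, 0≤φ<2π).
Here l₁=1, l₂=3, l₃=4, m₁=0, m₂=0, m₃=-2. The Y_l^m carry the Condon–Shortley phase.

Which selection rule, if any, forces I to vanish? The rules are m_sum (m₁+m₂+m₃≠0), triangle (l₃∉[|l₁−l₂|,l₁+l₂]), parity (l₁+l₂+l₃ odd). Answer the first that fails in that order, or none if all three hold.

azimuthal sum: 0 + 0 − 2 = -2  ✗
2 ≤ 4 ≤ 4 (triangle on l)
L = 1 + 3 + 4 = 8 (even)

m_sum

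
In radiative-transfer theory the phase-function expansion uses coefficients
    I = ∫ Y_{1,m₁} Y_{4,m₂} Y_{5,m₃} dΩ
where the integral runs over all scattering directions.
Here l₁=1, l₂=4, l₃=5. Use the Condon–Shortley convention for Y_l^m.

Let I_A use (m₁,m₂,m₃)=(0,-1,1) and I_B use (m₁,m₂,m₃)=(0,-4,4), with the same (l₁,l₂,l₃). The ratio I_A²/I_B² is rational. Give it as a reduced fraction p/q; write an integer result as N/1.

8/3

l's match ⇒ only the (l;m) 3-j factors differ between A and B.
A: triangle coeff Δ(1,4,5) = 1/495; Σ_t [0,0]: t=0:+1/720 = 1/720; (3j)²=8/165 [(1 4 5; 0 -1 1)], sign=+1
B: triangle coeff Δ(1,4,5) = 1/495; Σ_t [0,0]: t=0:+1/40320 = 1/40320; (3j)²=1/55 [(1 4 5; 0 -4 4)], sign=-1
I_A²/I_B² = (8/165)/(1/55) = 8/3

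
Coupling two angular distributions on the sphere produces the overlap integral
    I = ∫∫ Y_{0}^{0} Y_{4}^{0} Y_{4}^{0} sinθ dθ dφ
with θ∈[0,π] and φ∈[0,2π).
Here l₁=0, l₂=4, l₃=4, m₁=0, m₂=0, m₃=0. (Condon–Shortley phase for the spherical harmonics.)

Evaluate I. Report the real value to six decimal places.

Rules hold: Σm=0, L=8 even, 4≤4≤4.
N = 1·9·9 = 81
Δ = 0!·0!·8!/9! = 1/9
Racah Σ t=0..0: t=0:+1/576 = 1/576
⇒ 3j(0 4 4; 0 0 0)² = 1/9, sgn +1
(m-triple is (0,0,0) — same symbol as above.)
4πI² = N·(3j₀)²·(3jₘ)² = 1/1
I = +1·√(1/4π) = 0.28209479

0.282095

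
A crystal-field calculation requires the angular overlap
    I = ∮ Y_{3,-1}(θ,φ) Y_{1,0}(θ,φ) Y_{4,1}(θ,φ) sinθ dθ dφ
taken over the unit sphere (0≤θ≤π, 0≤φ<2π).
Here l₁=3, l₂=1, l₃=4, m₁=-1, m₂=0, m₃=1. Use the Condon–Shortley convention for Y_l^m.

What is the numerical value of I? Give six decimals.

Rules hold: Σm=0, L=8 even, 2≤4≤4.
N = 7·3·9 = 189
Δ = 0!·6!·2!/9! = 1/252
Racah Σ t=0..0: t=0:+1/36 = 1/36
⇒ 3j(3 1 4; 0 0 0)² = 4/63, sgn +1
Racah Σ t=0..0: t=0:+1/48 = 1/48
⇒ 3j(3 1 4; -1 0 1)² = 5/84, sgn -1
4πI² = N·(3j₀)²·(3jₘ)² = 5/7
I = -1·√(0.714286/4π) = -0.23841361

-0.238414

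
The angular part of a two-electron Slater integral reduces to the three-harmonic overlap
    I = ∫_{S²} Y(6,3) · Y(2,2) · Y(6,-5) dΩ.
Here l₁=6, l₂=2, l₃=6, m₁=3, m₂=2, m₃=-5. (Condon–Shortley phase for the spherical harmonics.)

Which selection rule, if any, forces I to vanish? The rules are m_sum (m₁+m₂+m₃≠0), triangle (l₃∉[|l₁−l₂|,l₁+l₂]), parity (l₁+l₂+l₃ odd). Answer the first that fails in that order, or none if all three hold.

m₁+m₂+m₃ = 3 + 2 − 5 = 0  ✓
triangle: |6−2|=4 ≤ l₃=6 ≤ 6+2=8  ✓
parity: l₁+l₂+l₃ = 14 is even  ✓

none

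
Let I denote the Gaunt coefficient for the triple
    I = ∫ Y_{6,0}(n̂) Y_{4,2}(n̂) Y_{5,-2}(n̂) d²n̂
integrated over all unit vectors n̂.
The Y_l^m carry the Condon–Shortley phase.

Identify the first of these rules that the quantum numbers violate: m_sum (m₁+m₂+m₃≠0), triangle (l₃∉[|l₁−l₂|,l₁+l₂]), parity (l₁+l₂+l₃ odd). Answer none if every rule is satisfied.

parity

m₁+m₂+m₃ = 0 + 2 − 2 = 0  ✓
triangle: |6−4|=2 ≤ l₃=5 ≤ 6+4=10  ✓
parity: l₁+l₂+l₃ = 15 is odd  ✗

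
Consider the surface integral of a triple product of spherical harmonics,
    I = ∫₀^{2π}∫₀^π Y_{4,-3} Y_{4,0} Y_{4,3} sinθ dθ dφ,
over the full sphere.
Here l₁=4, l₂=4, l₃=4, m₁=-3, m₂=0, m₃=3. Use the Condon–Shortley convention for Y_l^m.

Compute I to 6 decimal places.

m-sum 0 ✓  L=12 even ✓  0≤4≤8 ✓
Π(2lᵢ+1) = 9×9×9 = 729
triangle coeff Δ(4,4,4) = 1/450450
Σ_t [0,4]: t=0:+1/13824 t=1:−1/216 t=2:+1/64 t=3:−1/216 t=4:+1/13824 = 5/768
(3j)²=18/1001 [(4 4 4; 0 0 0)], sign=+1
Σ_t [3,4]: t=3:−1/864 t=4:+1/3456 = -1/1152
(3j)²=7/286 [(4 4 4; -3 0 3)], sign=+1
⇒ 4πI² = 6561/20449
I = (+1)√(6561/20449/(4π)) = 0.15978796

0.159788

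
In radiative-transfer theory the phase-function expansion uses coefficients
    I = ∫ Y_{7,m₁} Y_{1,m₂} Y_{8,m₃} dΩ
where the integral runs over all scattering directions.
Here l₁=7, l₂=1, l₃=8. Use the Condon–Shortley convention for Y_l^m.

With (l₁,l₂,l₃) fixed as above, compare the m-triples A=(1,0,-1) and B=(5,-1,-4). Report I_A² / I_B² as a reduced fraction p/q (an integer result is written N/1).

21/2

Shared (l₁,l₂,l₃)=(7,1,8): N and (l;000)² cancel in I_A²/I_B².
A: Δ = 0!·14!·2!/17! = 1/2040; Racah Σ t=0..0: t=0:+1/29030400 = 1/29030400; ⇒ 3j(7 1 8; 1 0 -1)² = 21/680, sgn -1
B: Δ = 0!·14!·2!/17! = 1/2040; Racah Σ t=0..0: t=0:+1/1916006400 = 1/1916006400; ⇒ 3j(7 1 8; 5 -1 -4)² = 1/340, sgn +1
I_A²/I_B² = (21/680)/(1/340) = 21/2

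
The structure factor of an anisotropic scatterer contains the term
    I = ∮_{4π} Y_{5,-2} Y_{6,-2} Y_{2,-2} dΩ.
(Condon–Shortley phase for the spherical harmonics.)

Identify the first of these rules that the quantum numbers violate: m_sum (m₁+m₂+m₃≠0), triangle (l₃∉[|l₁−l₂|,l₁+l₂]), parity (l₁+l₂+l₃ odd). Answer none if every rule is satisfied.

m_sum

m₁+m₂+m₃ = -2 − 2 − 2 = -6  ✗
triangle: |5−6|=1 ≤ l₃=2 ≤ 5+6=11
parity: l₁+l₂+l₃ = 13 is odd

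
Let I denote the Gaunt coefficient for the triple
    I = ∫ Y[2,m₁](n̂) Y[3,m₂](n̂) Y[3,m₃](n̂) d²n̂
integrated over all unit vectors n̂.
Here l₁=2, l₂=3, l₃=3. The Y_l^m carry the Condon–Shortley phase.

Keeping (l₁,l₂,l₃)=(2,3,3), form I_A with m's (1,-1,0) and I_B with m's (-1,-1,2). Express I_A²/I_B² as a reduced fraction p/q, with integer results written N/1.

Shared (l₁,l₂,l₃)=(2,3,3): N and (l;000)² cancel in I_A²/I_B².
A: Δ = 2!·2!·4!/9! = 1/3780; Racah Σ t=0..1: t=0:+1/8 t=1:−1/12 = 1/24; ⇒ 3j(2 3 3; 1 -1 0)² = 1/210, sgn -1
B: Δ = 2!·2!·4!/9! = 1/3780; Racah Σ t=1..2: t=1:−1/12 t=2:+1/48 = -1/16; ⇒ 3j(2 3 3; -1 -1 2)² = 1/28, sgn +1
I_A²/I_B² = (1/210)/(1/28) = 2/15

2/15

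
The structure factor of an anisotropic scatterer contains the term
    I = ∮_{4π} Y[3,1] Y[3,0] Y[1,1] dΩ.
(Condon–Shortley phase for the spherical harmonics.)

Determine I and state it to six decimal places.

0.000000

m-sum = 1 + 0 + 1 = 2 ≠ 0 ⇒ I = 0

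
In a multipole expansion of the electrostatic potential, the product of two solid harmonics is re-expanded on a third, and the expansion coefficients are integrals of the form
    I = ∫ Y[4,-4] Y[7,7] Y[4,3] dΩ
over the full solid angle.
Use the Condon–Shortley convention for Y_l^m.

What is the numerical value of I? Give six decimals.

-4 + 7 + 3 = 6 ≠ 0: azimuthal integral kills it; I = 0

0.000000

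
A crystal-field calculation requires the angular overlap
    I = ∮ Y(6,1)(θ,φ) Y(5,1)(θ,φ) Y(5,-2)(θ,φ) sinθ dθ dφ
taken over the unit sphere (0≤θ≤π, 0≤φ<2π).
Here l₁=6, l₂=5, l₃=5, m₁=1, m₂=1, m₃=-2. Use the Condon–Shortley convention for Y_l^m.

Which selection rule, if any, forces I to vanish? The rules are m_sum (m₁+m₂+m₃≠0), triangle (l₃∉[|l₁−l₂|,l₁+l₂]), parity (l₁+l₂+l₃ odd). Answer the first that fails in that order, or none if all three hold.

Σmᵢ = 0  ✓
l₃∈[|l₁−l₂|,l₁+l₂]=[1,11], have l₃=5  ✓
Σlᵢ = 16 ⇒ even  ✓

none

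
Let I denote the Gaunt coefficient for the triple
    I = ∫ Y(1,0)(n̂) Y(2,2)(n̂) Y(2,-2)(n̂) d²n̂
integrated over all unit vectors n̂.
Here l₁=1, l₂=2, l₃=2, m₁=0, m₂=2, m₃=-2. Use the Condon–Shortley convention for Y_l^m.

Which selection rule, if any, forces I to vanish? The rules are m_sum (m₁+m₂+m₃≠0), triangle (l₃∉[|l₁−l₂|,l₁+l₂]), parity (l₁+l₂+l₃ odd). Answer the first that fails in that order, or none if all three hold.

parity

Σmᵢ = 0  ✓
l₃∈[|l₁−l₂|,l₁+l₂]=[1,3], have l₃=2  ✓
Σlᵢ = 5 ⇒ odd  ✗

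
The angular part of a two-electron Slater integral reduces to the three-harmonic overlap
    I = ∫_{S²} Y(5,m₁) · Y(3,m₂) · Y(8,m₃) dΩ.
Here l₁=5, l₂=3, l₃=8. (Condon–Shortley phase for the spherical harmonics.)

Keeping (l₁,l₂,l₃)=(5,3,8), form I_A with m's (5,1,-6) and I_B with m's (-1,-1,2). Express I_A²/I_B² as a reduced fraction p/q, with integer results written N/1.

143/450

Shared (l₁,l₂,l₃)=(5,3,8): N and (l;000)² cancel in I_A²/I_B².
A: Δ = 0!·10!·6!/17! = 1/136136; Racah Σ t=0..0: t=0:+1/174182400 = 1/174182400; ⇒ 3j(5 3 8; 5 1 -6)² = 1/136, sgn +1
B: Δ = 0!·10!·6!/17! = 1/136136; Racah Σ t=0..0: t=0:+1/829440 = 1/829440; ⇒ 3j(5 3 8; -1 -1 2)² = 225/9724, sgn +1
I_A²/I_B² = (1/136)/(225/9724) = 143/450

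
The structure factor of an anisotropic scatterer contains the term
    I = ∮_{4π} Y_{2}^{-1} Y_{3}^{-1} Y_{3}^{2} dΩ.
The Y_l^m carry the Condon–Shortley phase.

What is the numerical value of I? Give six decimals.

m-sum 0 ✓  L=8 even ✓  1≤3≤5 ✓
Π(2lᵢ+1) = 5×7×7 = 245
triangle coeff Δ(2,3,3) = 1/3780
Σ_t [0,2]: t=0:+1/24 t=1:−1/4 t=2:+1/24 = -1/6
(3j)²=4/105 [(2 3 3; 0 0 0)], sign=+1
Σ_t [1,2]: t=1:−1/12 t=2:+1/48 = -1/16
(3j)²=1/28 [(2 3 3; -1 -1 2)], sign=+1
⇒ 4πI² = 1/3
I = (+1)√(1/3/(4π)) = 0.16286750

0.162868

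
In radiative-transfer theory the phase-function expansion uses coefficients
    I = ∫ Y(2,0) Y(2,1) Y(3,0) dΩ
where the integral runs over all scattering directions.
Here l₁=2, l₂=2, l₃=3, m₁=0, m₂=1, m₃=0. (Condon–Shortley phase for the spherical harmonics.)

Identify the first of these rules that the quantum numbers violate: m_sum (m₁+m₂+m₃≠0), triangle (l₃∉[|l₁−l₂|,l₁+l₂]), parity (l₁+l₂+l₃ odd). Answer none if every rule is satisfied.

m_sum

azimuthal sum: 0 + 1 + 0 = 1  ✗
0 ≤ 3 ≤ 4 (triangle on l)
L = 2 + 2 + 3 = 7 (odd)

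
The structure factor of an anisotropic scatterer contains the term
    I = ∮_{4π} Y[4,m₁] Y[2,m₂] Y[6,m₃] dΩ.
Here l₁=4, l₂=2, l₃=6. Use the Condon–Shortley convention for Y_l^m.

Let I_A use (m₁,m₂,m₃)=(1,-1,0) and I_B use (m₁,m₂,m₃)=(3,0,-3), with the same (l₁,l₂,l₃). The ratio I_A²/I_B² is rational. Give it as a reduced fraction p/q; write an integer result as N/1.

Shared (l₁,l₂,l₃)=(4,2,6): N and (l;000)² cancel in I_A²/I_B².
A: Δ = 0!·8!·4!/13! = 1/6435; Racah Σ t=0..0: t=0:+1/4320 = 1/4320; ⇒ 3j(4 2 6; 1 -1 0)² = 8/429, sgn +1
B: Δ = 0!·8!·4!/13! = 1/6435; Racah Σ t=0..0: t=0:+1/20160 = 1/20160; ⇒ 3j(4 2 6; 3 0 -3)² = 12/715, sgn -1
I_A²/I_B² = (8/429)/(12/715) = 10/9

10/9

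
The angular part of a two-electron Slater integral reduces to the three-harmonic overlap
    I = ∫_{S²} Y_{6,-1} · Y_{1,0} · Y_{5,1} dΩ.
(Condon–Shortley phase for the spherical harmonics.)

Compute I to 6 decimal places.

-0.241725

m-sum 0 ✓  L=12 even ✓  5≤5≤7 ✓
Π(2lᵢ+1) = 13×3×11 = 429
triangle coeff Δ(6,1,5) = 1/858
Σ_t [1,1]: t=1:−1/14400 = -1/14400
(3j)²=6/143 [(6 1 5; 0 0 0)], sign=+1
Σ_t [1,1]: t=1:−1/17280 = -1/17280
(3j)²=35/858 [(6 1 5; -1 0 1)], sign=-1
⇒ 4πI² = 105/143
I = (-1)√(105/143/(4π)) = -0.24172507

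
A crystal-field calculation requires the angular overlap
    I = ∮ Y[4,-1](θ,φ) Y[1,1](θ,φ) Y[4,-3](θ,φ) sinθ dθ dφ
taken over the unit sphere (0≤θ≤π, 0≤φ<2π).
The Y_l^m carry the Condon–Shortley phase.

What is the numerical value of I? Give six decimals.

Σmᵢ = -3 ≠ 0, so the φ-integral vanishes; I = 0

0.000000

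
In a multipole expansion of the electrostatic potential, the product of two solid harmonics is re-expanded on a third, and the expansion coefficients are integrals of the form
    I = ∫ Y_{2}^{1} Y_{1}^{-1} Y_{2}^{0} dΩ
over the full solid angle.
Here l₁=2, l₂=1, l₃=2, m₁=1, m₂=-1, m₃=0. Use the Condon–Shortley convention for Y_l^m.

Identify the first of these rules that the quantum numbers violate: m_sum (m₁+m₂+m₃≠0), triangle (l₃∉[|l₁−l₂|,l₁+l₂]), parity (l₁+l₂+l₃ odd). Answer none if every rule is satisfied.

Σmᵢ = 0  ✓
l₃∈[|l₁−l₂|,l₁+l₂]=[1,3], have l₃=2  ✓
Σlᵢ = 5 ⇒ odd  ✗

parity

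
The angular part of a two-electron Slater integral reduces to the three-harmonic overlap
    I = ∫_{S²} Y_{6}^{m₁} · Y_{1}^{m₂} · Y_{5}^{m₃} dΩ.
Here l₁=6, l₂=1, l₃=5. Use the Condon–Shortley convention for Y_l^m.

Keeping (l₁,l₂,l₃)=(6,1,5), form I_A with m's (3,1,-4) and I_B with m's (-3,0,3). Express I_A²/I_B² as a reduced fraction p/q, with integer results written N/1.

1/9

Shared (l₁,l₂,l₃)=(6,1,5): N and (l;000)² cancel in I_A²/I_B².
A: Δ = 2!·10!·0!/13! = 1/858; Racah Σ t=2..2: t=2:+1/725760 = 1/725760; ⇒ 3j(6 1 5; 3 1 -4)² = 1/286, sgn -1
B: Δ = 2!·10!·0!/13! = 1/858; Racah Σ t=1..1: t=1:−1/80640 = -1/80640; ⇒ 3j(6 1 5; -3 0 3)² = 9/286, sgn -1
I_A²/I_B² = (1/286)/(9/286) = 1/9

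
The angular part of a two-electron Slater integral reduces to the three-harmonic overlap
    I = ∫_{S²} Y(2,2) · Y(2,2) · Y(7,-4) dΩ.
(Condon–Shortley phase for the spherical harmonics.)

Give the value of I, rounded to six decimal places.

0.000000

|2−2|≤7≤2+2 violated ⇒ I = 0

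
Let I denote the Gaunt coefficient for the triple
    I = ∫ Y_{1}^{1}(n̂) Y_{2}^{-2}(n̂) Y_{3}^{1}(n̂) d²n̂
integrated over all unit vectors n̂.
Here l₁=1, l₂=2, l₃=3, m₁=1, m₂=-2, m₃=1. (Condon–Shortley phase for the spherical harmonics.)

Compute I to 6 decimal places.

m-sum 0 ✓  L=6 even ✓  1≤3≤3 ✓
Π(2lᵢ+1) = 3×5×7 = 105
triangle coeff Δ(1,2,3) = 1/105
Σ_t [0,0]: t=0:+1/4 = 1/4
(3j)²=3/35 [(1 2 3; 0 0 0)], sign=-1
Σ_t [0,0]: t=0:+1/48 = 1/48
(3j)²=1/105 [(1 2 3; 1 -2 1)], sign=+1
⇒ 4πI² = 3/35
I = (-1)√(3/35/(4π)) = -0.08258890

-0.082589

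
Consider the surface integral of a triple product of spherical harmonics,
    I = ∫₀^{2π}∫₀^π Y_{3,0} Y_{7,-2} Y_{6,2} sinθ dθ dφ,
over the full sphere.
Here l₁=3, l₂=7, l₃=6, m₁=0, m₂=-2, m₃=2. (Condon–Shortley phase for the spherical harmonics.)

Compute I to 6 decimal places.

0.080527

m-sum 0 ✓  L=16 even ✓  4≤6≤10 ✓
Π(2lᵢ+1) = 7×15×13 = 1365
triangle coeff Δ(3,7,6) = 1/2042040
Σ_t [1,3]: t=1:−1/207360 t=2:+1/57600 t=3:−1/207360 = 1/129600
(3j)²=168/12155 [(3 7 6; 0 0 0)], sign=+1
Σ_t [1,3]: t=1:−1/207360 t=2:+1/120960 t=3:−1/967680 = 1/414720
(3j)²=21/4862 [(3 7 6; 0 -2 2)], sign=+1
⇒ 4πI² = 37044/454597
I = (+1)√(37044/454597/(4π)) = 0.08052685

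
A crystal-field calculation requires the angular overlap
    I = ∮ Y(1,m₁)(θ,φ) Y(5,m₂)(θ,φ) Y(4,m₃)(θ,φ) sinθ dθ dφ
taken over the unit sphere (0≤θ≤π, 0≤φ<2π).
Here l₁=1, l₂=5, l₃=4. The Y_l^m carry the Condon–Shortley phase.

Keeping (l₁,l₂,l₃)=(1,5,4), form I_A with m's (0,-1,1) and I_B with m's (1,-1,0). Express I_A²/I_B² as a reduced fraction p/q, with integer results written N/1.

8/5

Same 1,5,4: normalisation and zero-m 3j drop out of the ratio.
A: Δ: 2! 0! 8! / 11! → 1/495; sum: t=1:−1/720 = -1/720; 3j²(1 5 4; 0 -1 1) = Δ·Π!·Σ² = 8/165  (sign +1)
B: Δ: 2! 0! 8! / 11! → 1/495; sum: t=0:+1/1152 = 1/1152; 3j²(1 5 4; 1 -1 0) = Δ·Π!·Σ² = 1/33  (sign +1)
I_A²/I_B² = (8/165)/(1/33) = 8/5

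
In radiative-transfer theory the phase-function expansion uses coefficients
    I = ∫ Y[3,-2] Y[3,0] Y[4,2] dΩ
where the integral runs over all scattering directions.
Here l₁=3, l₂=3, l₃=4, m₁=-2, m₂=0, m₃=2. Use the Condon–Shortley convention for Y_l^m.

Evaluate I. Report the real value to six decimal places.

-0.044418

Rules hold: Σm=0, L=10 even, 0≤4≤6.
N = 7·7·9 = 441
Δ = 2!·4!·4!/11! = 1/34650
Racah Σ t=0..2: t=0:+1/72 t=1:−1/16 t=2:+1/72 = -5/144
⇒ 3j(3 3 4; 0 0 0)² = 2/77, sgn -1
Racah Σ t=1..2: t=1:−1/96 t=2:+1/72 = 1/288
⇒ 3j(3 3 4; -2 0 2)² = 1/462, sgn +1
4πI² = N·(3j₀)²·(3jₘ)² = 3/121
I = -1·√(0.0247934/4π) = -0.04441841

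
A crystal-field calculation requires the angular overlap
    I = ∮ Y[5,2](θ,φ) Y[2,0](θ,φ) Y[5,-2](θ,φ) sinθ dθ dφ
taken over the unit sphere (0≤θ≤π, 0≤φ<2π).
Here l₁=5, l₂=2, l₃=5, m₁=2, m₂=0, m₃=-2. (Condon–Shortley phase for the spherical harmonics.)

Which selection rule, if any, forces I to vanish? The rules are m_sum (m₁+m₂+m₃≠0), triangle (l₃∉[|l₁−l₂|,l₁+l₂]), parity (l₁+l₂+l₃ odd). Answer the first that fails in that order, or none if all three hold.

none

m₁+m₂+m₃ = 2 + 0 − 2 = 0  ✓
triangle: |5−2|=3 ≤ l₃=5 ≤ 5+2=7  ✓
parity: l₁+l₂+l₃ = 12 is even  ✓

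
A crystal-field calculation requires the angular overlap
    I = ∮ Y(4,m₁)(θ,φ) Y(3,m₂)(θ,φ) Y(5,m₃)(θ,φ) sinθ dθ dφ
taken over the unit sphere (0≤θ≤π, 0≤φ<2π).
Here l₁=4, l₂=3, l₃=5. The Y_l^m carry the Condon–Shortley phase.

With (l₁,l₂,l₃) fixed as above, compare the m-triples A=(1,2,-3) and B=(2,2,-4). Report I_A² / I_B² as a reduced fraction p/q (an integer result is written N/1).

1/16

Same 4,3,5: normalisation and zero-m 3j drop out of the ratio.
A: Δ: 2! 6! 4! / 13! → 1/180180; sum: t=1:−1/1152 t=2:+1/1440 = -1/5760; 3j²(4 3 5; 1 2 -3) = Δ·Π!·Σ² = 1/858  (sign -1)
B: Δ: 2! 6! 4! / 13! → 1/180180; sum: t=1:−1/2880 t=2:+1/8640 = -1/4320; 3j²(4 3 5; 2 2 -4) = Δ·Π!·Σ² = 8/429  (sign +1)
I_A²/I_B² = (1/858)/(8/429) = 1/16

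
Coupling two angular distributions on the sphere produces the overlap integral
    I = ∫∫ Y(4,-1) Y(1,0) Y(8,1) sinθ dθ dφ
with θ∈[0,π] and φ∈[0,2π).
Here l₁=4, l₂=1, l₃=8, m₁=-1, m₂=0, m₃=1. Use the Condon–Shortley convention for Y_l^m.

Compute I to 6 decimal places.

l₃=8 ∉ [3,5] — triangle fails ⇒ I = 0

0.000000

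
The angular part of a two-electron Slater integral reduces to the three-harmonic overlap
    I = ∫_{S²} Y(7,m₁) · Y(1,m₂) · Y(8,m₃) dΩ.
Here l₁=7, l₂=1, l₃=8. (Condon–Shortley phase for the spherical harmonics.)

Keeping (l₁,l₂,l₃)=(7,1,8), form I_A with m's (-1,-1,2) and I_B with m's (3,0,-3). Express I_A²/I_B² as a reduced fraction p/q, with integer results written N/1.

9/11

Shared (l₁,l₂,l₃)=(7,1,8): N and (l;000)² cancel in I_A²/I_B².
A: Δ = 0!·14!·2!/17! = 1/2040; Racah Σ t=0..0: t=0:+1/58060800 = 1/58060800; ⇒ 3j(7 1 8; -1 -1 2)² = 3/136, sgn +1
B: Δ = 0!·14!·2!/17! = 1/2040; Racah Σ t=0..0: t=0:+1/87091200 = 1/87091200; ⇒ 3j(7 1 8; 3 0 -3)² = 11/408, sgn -1
I_A²/I_B² = (3/136)/(11/408) = 9/11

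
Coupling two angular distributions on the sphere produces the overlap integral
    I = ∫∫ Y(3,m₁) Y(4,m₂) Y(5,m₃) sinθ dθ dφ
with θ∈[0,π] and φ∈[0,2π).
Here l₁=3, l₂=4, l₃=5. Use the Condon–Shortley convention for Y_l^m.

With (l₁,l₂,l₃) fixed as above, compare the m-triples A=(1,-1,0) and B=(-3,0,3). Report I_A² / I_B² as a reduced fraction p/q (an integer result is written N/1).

1/420

Same 3,4,5: normalisation and zero-m 3j drop out of the ratio.
A: Δ: 2! 4! 6! / 13! → 1/180180; sum: t=0:+1/288 t=1:−1/288 t=2:+1/5760 = 1/5760; 3j²(3 4 5; 1 -1 0) = Δ·Π!·Σ² = 1/12012  (sign -1)
B: Δ: 2! 4! 6! / 13! → 1/180180; sum: t=2:+1/2304 = 1/2304; 3j²(3 4 5; -3 0 3) = Δ·Π!·Σ² = 5/143  (sign +1)
I_A²/I_B² = (1/12012)/(5/143) = 1/420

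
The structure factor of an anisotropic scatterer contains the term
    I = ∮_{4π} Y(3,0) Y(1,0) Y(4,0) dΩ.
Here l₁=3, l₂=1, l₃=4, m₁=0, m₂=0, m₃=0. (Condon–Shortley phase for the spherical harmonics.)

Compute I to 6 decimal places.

Rules hold: Σm=0, L=8 even, 2≤4≤4.
N = 7·3·9 = 189
Δ = 0!·6!·2!/9! = 1/252
Racah Σ t=0..0: t=0:+1/36 = 1/36
⇒ 3j(3 1 4; 0 0 0)² = 4/63, sgn +1
(m-triple is (0,0,0) — same symbol as above.)
4πI² = N·(3j₀)²·(3jₘ)² = 16/21
I = +1·√(0.761905/4π) = 0.24623252

0.246233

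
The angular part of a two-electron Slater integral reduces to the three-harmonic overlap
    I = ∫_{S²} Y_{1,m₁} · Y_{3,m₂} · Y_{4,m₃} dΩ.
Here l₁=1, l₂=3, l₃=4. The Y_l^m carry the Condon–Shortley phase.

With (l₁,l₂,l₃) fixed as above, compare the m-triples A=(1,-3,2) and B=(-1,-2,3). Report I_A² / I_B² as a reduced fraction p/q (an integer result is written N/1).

1/21

Same 1,3,4: normalisation and zero-m 3j drop out of the ratio.
A: Δ: 0! 2! 6! / 9! → 1/252; sum: t=0:+1/1440 = 1/1440; 3j²(1 3 4; 1 -3 2) = Δ·Π!·Σ² = 1/252  (sign +1)
B: Δ: 0! 2! 6! / 9! → 1/252; sum: t=0:+1/240 = 1/240; 3j²(1 3 4; -1 -2 3) = Δ·Π!·Σ² = 1/12  (sign -1)
I_A²/I_B² = (1/252)/(1/12) = 1/21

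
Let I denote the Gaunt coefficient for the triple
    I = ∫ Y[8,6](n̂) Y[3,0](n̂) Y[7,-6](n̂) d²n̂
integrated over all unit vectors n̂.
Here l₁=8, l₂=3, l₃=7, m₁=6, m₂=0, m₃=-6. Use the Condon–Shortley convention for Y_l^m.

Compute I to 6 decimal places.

-0.175725

Rules hold: Σm=0, L=18 even, 5≤7≤11.
N = 17·7·15 = 1785
Δ = 4!·12!·2!/19! = 1/5290740
Racah Σ t=1..3: t=1:−1/7257600 t=2:+1/2073600 t=3:−1/7257600 = 1/4838400
⇒ 3j(8 3 7; 0 0 0)² = 252/20995, sgn -1
Racah Σ t=1..2: t=1:−1/479001600 t=2:+1/1916006400 = -1/638668800
⇒ 3j(8 3 7; 6 0 -6)² = 117/6460, sgn +1
4πI² = N·(3j₀)²·(3jₘ)² = 11907/30685
I = -1·√(0.38804/4π) = -0.17572485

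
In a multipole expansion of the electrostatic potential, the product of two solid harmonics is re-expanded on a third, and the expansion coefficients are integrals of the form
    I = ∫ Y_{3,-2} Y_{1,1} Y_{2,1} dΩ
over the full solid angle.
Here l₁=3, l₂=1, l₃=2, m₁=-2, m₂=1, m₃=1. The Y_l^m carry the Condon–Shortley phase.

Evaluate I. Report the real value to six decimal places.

0.261169

Rules hold: Σm=0, L=6 even, 2≤2≤4.
N = 7·3·5 = 105
Δ = 2!·4!·0!/7! = 1/105
Racah Σ t=1..1: t=1:−1/4 = -1/4
⇒ 3j(3 1 2; 0 0 0)² = 3/35, sgn -1
Racah Σ t=2..2: t=2:+1/12 = 1/12
⇒ 3j(3 1 2; -2 1 1)² = 2/21, sgn -1
4πI² = N·(3j₀)²·(3jₘ)² = 6/7
I = +1·√(0.857143/4π) = 0.26116903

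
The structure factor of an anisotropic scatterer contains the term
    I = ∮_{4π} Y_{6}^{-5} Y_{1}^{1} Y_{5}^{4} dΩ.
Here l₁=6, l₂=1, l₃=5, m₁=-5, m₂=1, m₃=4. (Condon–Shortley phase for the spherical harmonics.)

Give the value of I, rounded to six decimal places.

-0.303018

m-sum 0 ✓  L=12 even ✓  5≤5≤7 ✓
Π(2lᵢ+1) = 13×3×11 = 429
triangle coeff Δ(6,1,5) = 1/858
Σ_t [1,1]: t=1:−1/14400 = -1/14400
(3j)²=6/143 [(6 1 5; 0 0 0)], sign=+1
Σ_t [2,2]: t=2:+1/725760 = 1/725760
(3j)²=5/78 [(6 1 5; -5 1 4)], sign=-1
⇒ 4πI² = 15/13
I = (-1)√(15/13/(4π)) = -0.30301841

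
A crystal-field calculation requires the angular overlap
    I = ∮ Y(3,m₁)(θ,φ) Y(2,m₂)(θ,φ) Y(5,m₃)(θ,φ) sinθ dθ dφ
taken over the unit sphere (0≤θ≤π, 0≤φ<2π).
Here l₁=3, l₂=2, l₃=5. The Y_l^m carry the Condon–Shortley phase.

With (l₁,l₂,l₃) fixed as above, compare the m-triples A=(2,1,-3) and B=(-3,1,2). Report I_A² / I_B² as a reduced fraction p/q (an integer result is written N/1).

16/1

l's match ⇒ only the (l;m) 3-j factors differ between A and B.
A: triangle coeff Δ(3,2,5) = 1/2310; Σ_t [0,0]: t=0:+1/720 = 1/720; (3j)²=8/165 [(3 2 5; 2 1 -3)], sign=+1
B: triangle coeff Δ(3,2,5) = 1/2310; Σ_t [0,0]: t=0:+1/4320 = 1/4320; (3j)²=1/330 [(3 2 5; -3 1 2)], sign=-1
I_A²/I_B² = (8/165)/(1/330) = 16/1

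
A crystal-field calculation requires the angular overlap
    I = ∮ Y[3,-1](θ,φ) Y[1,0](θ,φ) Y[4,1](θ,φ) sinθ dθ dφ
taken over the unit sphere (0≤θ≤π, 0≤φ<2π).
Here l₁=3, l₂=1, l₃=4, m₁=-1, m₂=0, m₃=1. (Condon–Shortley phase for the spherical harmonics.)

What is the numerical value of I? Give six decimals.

Checks pass: Σm=0; 8 even; l₃=4∈[2,4].
(2·3+1)(2·1+1)(2·4+1) = 189
Δ: 0! 6! 2! / 9! → 1/252
sum: t=0:+1/36 = 1/36
3j²(3 1 4; 0 0 0) = Δ·Π!·Σ² = 4/63  (sign +1)
sum: t=0:+1/48 = 1/48
3j²(3 1 4; -1 0 1) = Δ·Π!·Σ² = 5/84  (sign -1)
combine: 4πI² = 189·4/63·5/84 = 5/7
take √, sign -1: I = -0.23841361

-0.238414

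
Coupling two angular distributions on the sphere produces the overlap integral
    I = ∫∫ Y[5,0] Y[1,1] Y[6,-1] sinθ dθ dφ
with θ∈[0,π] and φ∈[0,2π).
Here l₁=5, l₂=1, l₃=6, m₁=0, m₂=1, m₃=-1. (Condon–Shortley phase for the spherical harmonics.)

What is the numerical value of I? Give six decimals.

Rules hold: Σm=0, L=12 even, 4≤6≤6.
N = 11·3·13 = 429
Δ = 0!·10!·2!/13! = 1/858
Racah Σ t=0..0: t=0:+1/14400 = 1/14400
⇒ 3j(5 1 6; 0 0 0)² = 6/143, sgn +1
Racah Σ t=0..0: t=0:+1/28800 = 1/28800
⇒ 3j(5 1 6; 0 1 -1)² = 7/286, sgn -1
4πI² = N·(3j₀)²·(3jₘ)² = 63/143
I = -1·√(0.440559/4π) = -0.18723944

-0.187239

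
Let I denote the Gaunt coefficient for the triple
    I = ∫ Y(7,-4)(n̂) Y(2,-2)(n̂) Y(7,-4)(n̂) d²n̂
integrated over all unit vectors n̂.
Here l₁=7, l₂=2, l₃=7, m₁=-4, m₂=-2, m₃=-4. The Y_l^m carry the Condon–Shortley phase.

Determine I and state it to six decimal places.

Σmᵢ = -10 ≠ 0, so the φ-integral vanishes; I = 0

0.000000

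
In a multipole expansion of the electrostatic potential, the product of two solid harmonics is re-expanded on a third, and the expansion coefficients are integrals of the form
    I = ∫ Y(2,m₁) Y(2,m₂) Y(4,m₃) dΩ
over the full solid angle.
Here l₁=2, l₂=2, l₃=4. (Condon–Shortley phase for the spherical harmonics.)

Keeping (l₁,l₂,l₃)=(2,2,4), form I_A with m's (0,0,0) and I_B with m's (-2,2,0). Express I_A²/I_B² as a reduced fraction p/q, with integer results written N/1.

36/1

l's match ⇒ only the (l;m) 3-j factors differ between A and B.
A: triangle coeff Δ(2,2,4) = 1/630; Σ_t [0,0]: t=0:+1/16 = 1/16; (3j)²=2/35 [(2 2 4; 0 0 0)], sign=+1
B: triangle coeff Δ(2,2,4) = 1/630; Σ_t [0,0]: t=0:+1/576 = 1/576; (3j)²=1/630 [(2 2 4; -2 2 0)], sign=+1
I_A²/I_B² = (2/35)/(1/630) = 36/1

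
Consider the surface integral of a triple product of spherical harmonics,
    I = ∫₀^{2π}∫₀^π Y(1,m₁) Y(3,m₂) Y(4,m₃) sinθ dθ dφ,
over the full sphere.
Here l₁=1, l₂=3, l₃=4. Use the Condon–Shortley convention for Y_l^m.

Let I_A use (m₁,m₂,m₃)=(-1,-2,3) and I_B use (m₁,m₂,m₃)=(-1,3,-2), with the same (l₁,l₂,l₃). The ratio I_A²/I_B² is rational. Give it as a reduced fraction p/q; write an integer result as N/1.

21/1

l's match ⇒ only the (l;m) 3-j factors differ between A and B.
A: triangle coeff Δ(1,3,4) = 1/252; Σ_t [0,0]: t=0:+1/240 = 1/240; (3j)²=1/12 [(1 3 4; -1 -2 3)], sign=-1
B: triangle coeff Δ(1,3,4) = 1/252; Σ_t [0,0]: t=0:+1/1440 = 1/1440; (3j)²=1/252 [(1 3 4; -1 3 -2)], sign=+1
I_A²/I_B² = (1/12)/(1/252) = 21/1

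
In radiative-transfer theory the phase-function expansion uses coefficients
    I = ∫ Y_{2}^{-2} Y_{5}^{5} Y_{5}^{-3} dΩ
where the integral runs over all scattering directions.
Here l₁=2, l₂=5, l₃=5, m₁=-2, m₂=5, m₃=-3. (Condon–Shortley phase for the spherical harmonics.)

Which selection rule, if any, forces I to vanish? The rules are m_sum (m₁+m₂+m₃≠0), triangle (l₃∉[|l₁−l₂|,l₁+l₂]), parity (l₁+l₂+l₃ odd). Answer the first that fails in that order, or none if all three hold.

azimuthal sum: -2 + 5 − 3 = 0  ✓
3 ≤ 5 ≤ 7 (triangle on l)  ✓
L = 2 + 5 + 5 = 12 (even)  ✓

none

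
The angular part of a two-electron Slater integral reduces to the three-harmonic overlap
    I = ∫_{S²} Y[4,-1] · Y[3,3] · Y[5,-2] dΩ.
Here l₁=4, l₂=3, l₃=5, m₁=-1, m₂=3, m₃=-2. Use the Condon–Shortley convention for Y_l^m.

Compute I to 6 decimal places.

-0.179179

m-sum 0 ✓  L=12 even ✓  1≤5≤7 ✓
Π(2lᵢ+1) = 9×7×11 = 693
triangle coeff Δ(4,3,5) = 1/180180
Σ_t [0,2]: t=0:+1/576 t=1:−1/144 t=2:+1/576 = -1/288
(3j)²=20/1001 [(4 3 5; 0 0 0)], sign=+1
Σ_t [2,2]: t=2:+1/1728 = 1/1728
(3j)²=25/858 [(4 3 5; -1 3 -2)], sign=-1
⇒ 4πI² = 750/1859
I = (-1)√(750/1859/(4π)) = -0.17917854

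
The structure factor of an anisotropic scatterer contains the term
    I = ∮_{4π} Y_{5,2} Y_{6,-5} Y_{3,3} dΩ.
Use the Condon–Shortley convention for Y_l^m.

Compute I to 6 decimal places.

0.169016

Checks pass: Σm=0; 14 even; l₃=3∈[1,11].
(2·5+1)(2·6+1)(2·3+1) = 1001
Δ: 8! 2! 4! / 15! → 1/675675
sum: t=3:−1/8640 t=4:+1/2304 t=5:−1/8640 = 7/34560
3j²(5 6 3; 0 0 0) = Δ·Π!·Σ² = 7/429  (sign -1)
sum: t=1:−1/241920 = -1/241920
3j²(5 6 3; 2 -5 3) = Δ·Π!·Σ² = 2/91  (sign -1)
combine: 4πI² = 1001·7/429·2/91 = 14/39
take √, sign +1: I = 0.16901560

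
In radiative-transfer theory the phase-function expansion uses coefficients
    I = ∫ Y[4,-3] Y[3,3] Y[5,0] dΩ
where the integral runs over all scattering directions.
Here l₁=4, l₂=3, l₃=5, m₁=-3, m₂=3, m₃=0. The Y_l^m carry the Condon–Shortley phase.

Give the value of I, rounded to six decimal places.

-0.098140

Checks pass: Σm=0; 12 even; l₃=5∈[1,7].
(2·4+1)(2·3+1)(2·5+1) = 693
Δ: 2! 6! 4! / 13! → 1/180180
sum: t=0:+1/576 t=1:−1/144 t=2:+1/576 = -1/288
3j²(4 3 5; 0 0 0) = Δ·Π!·Σ² = 20/1001  (sign +1)
sum: t=2:+1/5760 = 1/5760
3j²(4 3 5; -3 3 0) = Δ·Π!·Σ² = 5/572  (sign -1)
combine: 4πI² = 693·20/1001·5/572 = 225/1859
take √, sign -1: I = -0.09814013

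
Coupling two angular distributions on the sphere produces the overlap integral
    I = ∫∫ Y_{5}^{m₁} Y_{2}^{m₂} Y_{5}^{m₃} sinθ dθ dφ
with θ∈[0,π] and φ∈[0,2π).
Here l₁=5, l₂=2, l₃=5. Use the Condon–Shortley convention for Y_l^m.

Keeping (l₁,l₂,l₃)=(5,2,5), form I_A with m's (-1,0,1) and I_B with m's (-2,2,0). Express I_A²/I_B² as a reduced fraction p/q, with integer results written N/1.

Shared (l₁,l₂,l₃)=(5,2,5): N and (l;000)² cancel in I_A²/I_B².
A: Δ = 2!·8!·2!/13! = 1/38610; Racah Σ t=0..2: t=0:+1/5760 t=1:−1/720 t=2:+1/2304 = -1/1280; ⇒ 3j(5 2 5; -1 0 1)² = 27/1430, sgn -1
B: Δ = 2!·8!·2!/13! = 1/38610; Racah Σ t=2..2: t=2:+1/2880 = 1/2880; ⇒ 3j(5 2 5; -2 2 0)² = 14/429, sgn -1
I_A²/I_B² = (27/1430)/(14/429) = 81/140

81/140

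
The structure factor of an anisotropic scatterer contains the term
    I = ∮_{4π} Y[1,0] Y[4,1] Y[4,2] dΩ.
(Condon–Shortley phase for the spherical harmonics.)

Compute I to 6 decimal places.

0.000000

Σmᵢ = 3 ≠ 0, so the φ-integral vanishes; I = 0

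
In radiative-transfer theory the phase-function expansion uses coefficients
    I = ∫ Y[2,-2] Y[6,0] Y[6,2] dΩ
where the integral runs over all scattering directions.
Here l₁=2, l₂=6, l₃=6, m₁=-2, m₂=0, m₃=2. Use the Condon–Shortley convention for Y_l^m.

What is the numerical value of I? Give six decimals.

-0.191909

Checks pass: Σm=0; 14 even; l₃=6∈[4,8].
(2·2+1)(2·6+1)(2·6+1) = 845
Δ: 2! 2! 10! / 15! → 1/90090
sum: t=0:+1/69120 t=1:−1/14400 t=2:+1/69120 = -7/172800
3j²(2 6 6; 0 0 0) = Δ·Π!·Σ² = 14/715  (sign -1)
sum: t=2:+1/69120 = 1/69120
3j²(2 6 6; -2 0 2) = Δ·Π!·Σ² = 4/143  (sign +1)
combine: 4πI² = 845·14/715·4/143 = 56/121
take √, sign -1: I = -0.19190947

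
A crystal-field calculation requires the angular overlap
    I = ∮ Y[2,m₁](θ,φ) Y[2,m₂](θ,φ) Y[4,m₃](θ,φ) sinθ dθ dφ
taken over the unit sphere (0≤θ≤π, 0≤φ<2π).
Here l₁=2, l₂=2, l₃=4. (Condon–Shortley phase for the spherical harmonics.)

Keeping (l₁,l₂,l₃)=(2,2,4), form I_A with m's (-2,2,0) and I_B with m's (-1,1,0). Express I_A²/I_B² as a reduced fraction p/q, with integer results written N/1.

1/16

Shared (l₁,l₂,l₃)=(2,2,4): N and (l;000)² cancel in I_A²/I_B².
A: Δ = 0!·4!·4!/9! = 1/630; Racah Σ t=0..0: t=0:+1/576 = 1/576; ⇒ 3j(2 2 4; -2 2 0)² = 1/630, sgn +1
B: Δ = 0!·4!·4!/9! = 1/630; Racah Σ t=0..0: t=0:+1/36 = 1/36; ⇒ 3j(2 2 4; -1 1 0)² = 8/315, sgn +1
I_A²/I_B² = (1/630)/(8/315) = 1/16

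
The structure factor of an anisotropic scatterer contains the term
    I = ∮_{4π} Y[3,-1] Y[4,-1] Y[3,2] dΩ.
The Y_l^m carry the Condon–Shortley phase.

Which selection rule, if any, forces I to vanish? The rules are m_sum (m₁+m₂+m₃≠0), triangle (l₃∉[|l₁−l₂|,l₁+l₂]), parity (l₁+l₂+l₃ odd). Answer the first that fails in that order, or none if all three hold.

none

Σmᵢ = 0  ✓
l₃∈[|l₁−l₂|,l₁+l₂]=[1,7], have l₃=3  ✓
Σlᵢ = 10 ⇒ even  ✓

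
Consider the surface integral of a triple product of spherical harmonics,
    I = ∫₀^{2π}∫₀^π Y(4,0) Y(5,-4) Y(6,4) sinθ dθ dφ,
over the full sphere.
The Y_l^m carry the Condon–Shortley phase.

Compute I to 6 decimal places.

0.000000

l₁+l₂+l₃=15 is odd: 3j(l;000)=0 ⇒ I=0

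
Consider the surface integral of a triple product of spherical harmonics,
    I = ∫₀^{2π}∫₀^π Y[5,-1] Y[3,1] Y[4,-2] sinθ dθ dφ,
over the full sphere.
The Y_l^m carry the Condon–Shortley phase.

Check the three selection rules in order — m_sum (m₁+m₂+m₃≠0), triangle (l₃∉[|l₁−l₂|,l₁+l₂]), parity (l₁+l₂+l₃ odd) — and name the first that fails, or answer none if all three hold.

azimuthal sum: -1 + 1 − 2 = -2  ✗
2 ≤ 4 ≤ 8 (triangle on l)
L = 5 + 3 + 4 = 12 (even)

m_sum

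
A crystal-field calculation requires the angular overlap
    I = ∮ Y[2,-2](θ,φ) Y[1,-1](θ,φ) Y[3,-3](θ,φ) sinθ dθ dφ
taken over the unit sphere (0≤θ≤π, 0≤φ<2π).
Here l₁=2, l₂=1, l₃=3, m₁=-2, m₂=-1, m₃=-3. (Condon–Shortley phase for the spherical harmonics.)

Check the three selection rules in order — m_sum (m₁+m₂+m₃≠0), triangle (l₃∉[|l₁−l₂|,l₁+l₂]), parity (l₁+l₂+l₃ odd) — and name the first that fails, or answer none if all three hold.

azimuthal sum: -2 − 1 − 3 = -6  ✗
1 ≤ 3 ≤ 3 (triangle on l)
L = 2 + 1 + 3 = 6 (even)

m_sum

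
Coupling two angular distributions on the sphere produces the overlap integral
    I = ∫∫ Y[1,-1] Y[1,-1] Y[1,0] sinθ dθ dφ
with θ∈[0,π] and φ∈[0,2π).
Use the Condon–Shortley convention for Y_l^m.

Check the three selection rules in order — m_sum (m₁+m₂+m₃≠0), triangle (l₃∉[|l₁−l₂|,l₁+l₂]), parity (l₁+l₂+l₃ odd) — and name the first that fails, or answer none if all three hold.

azimuthal sum: -1 − 1 + 0 = -2  ✗
0 ≤ 1 ≤ 2 (triangle on l)
L = 1 + 1 + 1 = 3 (odd)

m_sum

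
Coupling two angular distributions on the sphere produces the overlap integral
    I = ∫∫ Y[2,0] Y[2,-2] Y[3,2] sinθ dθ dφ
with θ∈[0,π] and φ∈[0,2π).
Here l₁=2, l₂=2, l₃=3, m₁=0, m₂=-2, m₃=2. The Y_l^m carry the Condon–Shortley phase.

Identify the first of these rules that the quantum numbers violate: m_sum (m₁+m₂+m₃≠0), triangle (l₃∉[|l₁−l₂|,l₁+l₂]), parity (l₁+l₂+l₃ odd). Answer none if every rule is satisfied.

parity

azimuthal sum: 0 − 2 + 2 = 0  ✓
0 ≤ 3 ≤ 4 (triangle on l)  ✓
L = 2 + 2 + 3 = 7 (odd)  ✗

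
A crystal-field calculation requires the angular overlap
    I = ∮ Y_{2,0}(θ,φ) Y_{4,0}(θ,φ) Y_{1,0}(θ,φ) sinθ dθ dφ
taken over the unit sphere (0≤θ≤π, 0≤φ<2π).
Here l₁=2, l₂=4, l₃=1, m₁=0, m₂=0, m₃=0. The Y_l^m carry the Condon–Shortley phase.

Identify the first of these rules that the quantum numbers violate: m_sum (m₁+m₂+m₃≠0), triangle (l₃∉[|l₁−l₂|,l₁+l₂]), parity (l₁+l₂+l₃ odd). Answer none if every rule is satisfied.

Σmᵢ = 0  ✓
l₃∈[|l₁−l₂|,l₁+l₂]=[2,6], have l₃=1  ✗
Σlᵢ = 7 ⇒ odd

triangle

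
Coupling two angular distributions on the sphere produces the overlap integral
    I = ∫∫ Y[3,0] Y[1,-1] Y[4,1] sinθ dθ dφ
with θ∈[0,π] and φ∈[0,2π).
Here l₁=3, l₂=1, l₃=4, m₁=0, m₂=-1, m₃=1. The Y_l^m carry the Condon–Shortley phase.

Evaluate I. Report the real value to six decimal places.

Rules hold: Σm=0, L=8 even, 2≤4≤4.
N = 7·3·9 = 189
Δ = 0!·6!·2!/9! = 1/252
Racah Σ t=0..0: t=0:+1/36 = 1/36
⇒ 3j(3 1 4; 0 0 0)² = 4/63, sgn +1
Racah Σ t=0..0: t=0:+1/72 = 1/72
⇒ 3j(3 1 4; 0 -1 1)² = 5/126, sgn -1
4πI² = N·(3j₀)²·(3jₘ)² = 10/21
I = -1·√(0.47619/4π) = -0.19466390

-0.194664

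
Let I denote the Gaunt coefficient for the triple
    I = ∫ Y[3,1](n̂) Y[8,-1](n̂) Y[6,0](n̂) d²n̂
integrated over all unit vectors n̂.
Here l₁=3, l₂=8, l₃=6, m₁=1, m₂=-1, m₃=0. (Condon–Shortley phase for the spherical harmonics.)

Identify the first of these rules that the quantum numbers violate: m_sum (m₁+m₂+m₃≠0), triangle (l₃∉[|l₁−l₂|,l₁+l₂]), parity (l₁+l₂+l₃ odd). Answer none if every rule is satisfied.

azimuthal sum: 1 − 1 + 0 = 0  ✓
5 ≤ 6 ≤ 11 (triangle on l)  ✓
L = 3 + 8 + 6 = 17 (odd)  ✗

parity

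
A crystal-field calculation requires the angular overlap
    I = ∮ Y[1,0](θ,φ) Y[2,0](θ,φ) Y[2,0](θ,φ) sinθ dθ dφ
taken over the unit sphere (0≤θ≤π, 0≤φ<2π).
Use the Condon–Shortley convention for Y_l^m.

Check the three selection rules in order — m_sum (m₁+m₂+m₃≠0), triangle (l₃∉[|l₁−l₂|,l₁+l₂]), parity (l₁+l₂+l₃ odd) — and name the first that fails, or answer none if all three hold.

m₁+m₂+m₃ = 0 + 0 + 0 = 0  ✓
triangle: |1−2|=1 ≤ l₃=2 ≤ 1+2=3  ✓
parity: l₁+l₂+l₃ = 5 is odd  ✗

parity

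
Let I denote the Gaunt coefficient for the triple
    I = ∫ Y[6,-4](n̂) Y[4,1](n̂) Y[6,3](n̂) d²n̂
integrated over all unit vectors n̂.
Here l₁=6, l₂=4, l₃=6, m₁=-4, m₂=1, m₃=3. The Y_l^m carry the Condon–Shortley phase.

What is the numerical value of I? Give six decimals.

0.077598

m-sum 0 ✓  L=16 even ✓  2≤6≤10 ✓
Π(2lᵢ+1) = 13×9×13 = 1521
triangle coeff Δ(6,4,6) = 1/15315300
Σ_t [0,4]: t=0:+1/829440 t=1:−1/25920 t=2:+1/9216 t=3:−1/25920 t=4:+1/829440 = 7/207360
(3j)²=28/2431 [(6 4 6; 0 0 0)], sign=+1
Σ_t [2,4]: t=2:+1/967680 t=3:−1/120960 t=4:+1/207360 = -1/414720
(3j)²=21/4862 [(6 4 6; -4 1 3)], sign=+1
⇒ 4πI² = 2646/34969
I = (+1)√(2646/34969/(4π)) = 0.07759762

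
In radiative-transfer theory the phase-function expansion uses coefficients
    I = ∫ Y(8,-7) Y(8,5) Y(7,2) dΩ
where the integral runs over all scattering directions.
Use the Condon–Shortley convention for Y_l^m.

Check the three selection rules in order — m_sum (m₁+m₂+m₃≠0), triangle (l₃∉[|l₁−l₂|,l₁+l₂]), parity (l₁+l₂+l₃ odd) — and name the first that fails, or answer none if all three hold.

Σmᵢ = 0  ✓
l₃∈[|l₁−l₂|,l₁+l₂]=[0,16], have l₃=7  ✓
Σlᵢ = 23 ⇒ odd  ✗

parity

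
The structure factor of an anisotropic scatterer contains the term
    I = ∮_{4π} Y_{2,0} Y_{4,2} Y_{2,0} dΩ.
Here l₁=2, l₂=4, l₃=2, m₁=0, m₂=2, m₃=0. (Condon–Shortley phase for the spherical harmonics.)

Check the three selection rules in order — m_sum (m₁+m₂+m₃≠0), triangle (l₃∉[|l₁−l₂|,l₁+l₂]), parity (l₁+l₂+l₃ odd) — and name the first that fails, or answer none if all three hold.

Σmᵢ = 2  ✗
l₃∈[|l₁−l₂|,l₁+l₂]=[2,6], have l₃=2
Σlᵢ = 8 ⇒ even

m_sum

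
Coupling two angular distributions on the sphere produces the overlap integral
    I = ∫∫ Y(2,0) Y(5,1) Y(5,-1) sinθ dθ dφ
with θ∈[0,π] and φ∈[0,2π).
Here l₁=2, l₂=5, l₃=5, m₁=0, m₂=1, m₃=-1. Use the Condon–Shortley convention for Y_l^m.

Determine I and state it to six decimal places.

m-sum 0 ✓  L=12 even ✓  3≤5≤7 ✓
Π(2lᵢ+1) = 5×11×11 = 605
triangle coeff Δ(2,5,5) = 1/38610
Σ_t [0,2]: t=0:+1/2880 t=1:−1/576 t=2:+1/2880 = -1/960
(3j)²=10/429 [(2 5 5; 0 0 0)], sign=+1
Σ_t [0,2]: t=0:+1/5760 t=1:−1/720 t=2:+1/2304 = -1/1280
(3j)²=27/1430 [(2 5 5; 0 1 -1)], sign=-1
⇒ 4πI² = 45/169
I = (-1)√(45/169/(4π)) = -0.14556534

-0.145565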